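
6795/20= 339 + 3/4 = 339.75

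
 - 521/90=-521/90 = - 5.79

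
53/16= 3 + 5/16 = 3.31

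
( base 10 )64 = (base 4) 1000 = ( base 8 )100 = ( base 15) 44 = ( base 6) 144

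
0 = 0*8868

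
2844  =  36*79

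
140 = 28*5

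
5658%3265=2393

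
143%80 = 63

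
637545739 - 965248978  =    -  327703239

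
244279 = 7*34897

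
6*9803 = 58818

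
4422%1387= 261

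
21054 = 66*319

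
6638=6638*1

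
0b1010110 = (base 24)3e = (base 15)5B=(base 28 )32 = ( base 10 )86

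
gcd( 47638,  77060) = 2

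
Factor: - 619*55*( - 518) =2^1 * 5^1 *7^1 *11^1* 37^1*619^1 =17635310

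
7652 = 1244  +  6408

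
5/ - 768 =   -  5/768 = - 0.01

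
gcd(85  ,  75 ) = 5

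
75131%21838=9617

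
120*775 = 93000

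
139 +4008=4147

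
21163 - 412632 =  - 391469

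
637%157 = 9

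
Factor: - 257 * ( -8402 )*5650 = 12200124100= 2^2 * 5^2 * 113^1* 257^1*4201^1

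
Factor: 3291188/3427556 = 822797/856889 = 11^( - 1)*229^1*3593^1*77899^( - 1)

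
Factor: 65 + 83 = 148 = 2^2*37^1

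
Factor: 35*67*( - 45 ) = - 105525= - 3^2 * 5^2*7^1 * 67^1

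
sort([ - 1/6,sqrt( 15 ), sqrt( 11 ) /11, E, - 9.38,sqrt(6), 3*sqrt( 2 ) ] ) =[ - 9.38, - 1/6, sqrt( 11 )/11, sqrt(6 ),E, sqrt(15), 3*sqrt( 2)]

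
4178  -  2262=1916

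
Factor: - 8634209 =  - 37^1*233357^1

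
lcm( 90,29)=2610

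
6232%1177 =347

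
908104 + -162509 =745595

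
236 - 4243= -4007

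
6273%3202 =3071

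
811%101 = 3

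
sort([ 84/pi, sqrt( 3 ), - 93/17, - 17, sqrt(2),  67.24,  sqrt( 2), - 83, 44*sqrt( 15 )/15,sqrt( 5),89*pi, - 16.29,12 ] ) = [-83,-17, - 16.29,  -  93/17 , sqrt( 2 ), sqrt(2), sqrt(3), sqrt( 5 ), 44*sqrt(15)/15, 12,  84/pi, 67.24, 89*pi ] 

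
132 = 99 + 33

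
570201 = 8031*71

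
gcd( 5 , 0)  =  5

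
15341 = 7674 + 7667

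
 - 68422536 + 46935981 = -21486555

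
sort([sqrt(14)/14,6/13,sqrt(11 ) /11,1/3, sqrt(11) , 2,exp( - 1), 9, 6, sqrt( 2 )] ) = [sqrt( 14)/14, sqrt(11) /11,1/3, exp(  -  1),6/13,sqrt( 2),2,sqrt( 11 ),6, 9]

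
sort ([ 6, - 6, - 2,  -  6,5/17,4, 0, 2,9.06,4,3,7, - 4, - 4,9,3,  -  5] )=[ - 6, - 6, - 5, - 4, - 4, - 2, 0,5/17,2,  3,3,4, 4,6,7 , 9,9.06]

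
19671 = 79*249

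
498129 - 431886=66243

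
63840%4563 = 4521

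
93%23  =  1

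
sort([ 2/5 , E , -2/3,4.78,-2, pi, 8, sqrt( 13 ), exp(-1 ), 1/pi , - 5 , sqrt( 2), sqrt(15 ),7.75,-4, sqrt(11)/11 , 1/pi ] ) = [-5,-4, - 2,-2/3, sqrt( 11 ) /11, 1/pi,  1/pi, exp(-1 ),2/5,  sqrt( 2 ) , E, pi, sqrt( 13), sqrt ( 15 ),  4.78, 7.75, 8 ]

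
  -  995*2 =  - 1990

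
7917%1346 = 1187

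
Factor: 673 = 673^1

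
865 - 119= 746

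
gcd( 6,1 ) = 1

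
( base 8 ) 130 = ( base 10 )88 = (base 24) 3g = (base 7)154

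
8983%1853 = 1571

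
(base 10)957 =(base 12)679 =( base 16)3bd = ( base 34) s5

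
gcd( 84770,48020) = 490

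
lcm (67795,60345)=5491395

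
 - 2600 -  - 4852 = 2252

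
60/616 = 15/154 = 0.10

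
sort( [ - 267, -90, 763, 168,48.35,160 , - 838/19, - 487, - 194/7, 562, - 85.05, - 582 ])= [-582,-487, - 267,-90, - 85.05,-838/19, - 194/7 , 48.35, 160, 168,562, 763 ] 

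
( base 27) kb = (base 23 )10m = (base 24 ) MN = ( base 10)551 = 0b1000100111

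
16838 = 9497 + 7341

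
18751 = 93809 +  - 75058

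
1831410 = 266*6885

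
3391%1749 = 1642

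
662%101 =56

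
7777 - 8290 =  - 513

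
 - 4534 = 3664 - 8198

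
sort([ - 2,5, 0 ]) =[ - 2,0,  5 ]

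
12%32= 12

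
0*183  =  0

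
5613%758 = 307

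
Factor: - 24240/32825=-2^4*3^1*5^( - 1 ) * 13^(-1) =-48/65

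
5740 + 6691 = 12431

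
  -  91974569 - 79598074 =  - 171572643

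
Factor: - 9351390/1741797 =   -  2^1*3^( -2)*5^1*31^( - 1 )*2081^(-1)*311713^1 = - 3117130/580599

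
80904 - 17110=63794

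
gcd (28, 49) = 7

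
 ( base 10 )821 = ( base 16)335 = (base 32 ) pl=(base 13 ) 4B2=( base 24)1A5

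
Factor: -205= - 5^1*  41^1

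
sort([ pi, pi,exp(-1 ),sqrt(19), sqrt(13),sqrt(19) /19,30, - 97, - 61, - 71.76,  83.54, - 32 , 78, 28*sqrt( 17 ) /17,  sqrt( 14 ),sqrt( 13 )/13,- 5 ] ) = [ - 97,-71.76, - 61,- 32, - 5,sqrt(19)/19, sqrt(13 )/13,exp ( - 1),pi,  pi,sqrt(13 ),sqrt (14 ),sqrt(19), 28*sqrt( 17 )/17,30, 78,83.54] 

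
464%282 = 182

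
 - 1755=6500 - 8255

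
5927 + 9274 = 15201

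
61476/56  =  15369/14   =  1097.79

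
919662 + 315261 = 1234923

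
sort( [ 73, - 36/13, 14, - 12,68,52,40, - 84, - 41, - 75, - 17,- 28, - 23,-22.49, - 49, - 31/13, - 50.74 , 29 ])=[ - 84,-75, - 50.74,-49, - 41, - 28, - 23, - 22.49, - 17, - 12, - 36/13,-31/13, 14, 29, 40,52,68, 73 ] 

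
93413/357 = 93413/357=261.66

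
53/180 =53/180 = 0.29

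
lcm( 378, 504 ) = 1512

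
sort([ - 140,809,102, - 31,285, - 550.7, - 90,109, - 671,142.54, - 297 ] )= [ - 671, - 550.7,-297,  -  140, - 90,-31,102, 109,142.54,  285 , 809] 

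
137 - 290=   -  153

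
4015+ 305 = 4320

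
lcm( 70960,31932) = 638640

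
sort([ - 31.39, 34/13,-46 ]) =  [ - 46 ,- 31.39 , 34/13 ] 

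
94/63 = 94/63 = 1.49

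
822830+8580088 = 9402918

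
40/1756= 10/439 = 0.02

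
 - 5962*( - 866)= 5163092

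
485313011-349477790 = 135835221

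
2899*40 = 115960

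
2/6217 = 2/6217 = 0.00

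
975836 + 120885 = 1096721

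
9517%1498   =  529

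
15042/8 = 1880 + 1/4 = 1880.25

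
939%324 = 291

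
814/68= 11 + 33/34  =  11.97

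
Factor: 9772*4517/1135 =44140124/1135 = 2^2*5^ ( - 1)*7^1*227^ ( - 1)*349^1 * 4517^1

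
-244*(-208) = 50752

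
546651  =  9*60739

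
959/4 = 959/4 = 239.75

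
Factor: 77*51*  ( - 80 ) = - 314160  =  - 2^4*3^1*5^1 * 7^1*11^1 *17^1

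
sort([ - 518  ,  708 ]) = [ - 518,708 ]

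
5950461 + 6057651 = 12008112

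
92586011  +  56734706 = 149320717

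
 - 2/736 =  - 1/368 = - 0.00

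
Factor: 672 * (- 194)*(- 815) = 106249920 = 2^6* 3^1*5^1 * 7^1*97^1*163^1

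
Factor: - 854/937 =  - 2^1*7^1*61^1*937^(  -  1 )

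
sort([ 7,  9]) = [7,9]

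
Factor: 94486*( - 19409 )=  - 2^1* 7^1 *13^1 * 17^1*397^1*1493^1=- 1833878774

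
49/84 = 7/12 = 0.58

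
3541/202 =17 + 107/202=17.53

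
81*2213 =179253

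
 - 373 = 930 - 1303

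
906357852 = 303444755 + 602913097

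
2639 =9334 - 6695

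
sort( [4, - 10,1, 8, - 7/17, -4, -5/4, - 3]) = [-10, - 4, - 3, - 5/4 , - 7/17, 1,4, 8 ]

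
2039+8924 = 10963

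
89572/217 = 412 + 24/31 = 412.77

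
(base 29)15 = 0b100010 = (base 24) 1a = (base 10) 34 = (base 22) 1c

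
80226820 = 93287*860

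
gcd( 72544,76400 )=16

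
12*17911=214932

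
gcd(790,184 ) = 2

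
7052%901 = 745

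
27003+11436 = 38439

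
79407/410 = 193 +277/410 = 193.68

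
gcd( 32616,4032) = 72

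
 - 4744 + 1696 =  - 3048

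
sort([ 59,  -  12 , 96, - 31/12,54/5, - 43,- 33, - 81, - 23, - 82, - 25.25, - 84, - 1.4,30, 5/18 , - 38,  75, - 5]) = [ - 84, - 82  , - 81, - 43,-38, - 33, - 25.25, - 23, - 12, - 5 , - 31/12, - 1.4 , 5/18,54/5,30,59,75,96] 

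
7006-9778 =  - 2772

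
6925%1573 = 633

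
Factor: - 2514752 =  - 2^6*39293^1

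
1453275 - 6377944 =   -  4924669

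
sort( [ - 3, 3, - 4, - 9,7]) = [ - 9, - 4, - 3,3, 7]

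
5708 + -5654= 54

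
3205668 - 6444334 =-3238666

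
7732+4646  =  12378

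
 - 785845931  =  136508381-922354312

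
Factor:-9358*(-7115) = 66582170 = 2^1*5^1*1423^1*4679^1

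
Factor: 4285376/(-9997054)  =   - 2142688/4998527=-2^5*17^( - 1)*29^( - 1)*10139^( - 1)*66959^1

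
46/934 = 23/467 = 0.05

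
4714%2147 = 420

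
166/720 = 83/360 = 0.23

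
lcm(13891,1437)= 41673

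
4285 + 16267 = 20552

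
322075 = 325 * 991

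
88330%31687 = 24956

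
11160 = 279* 40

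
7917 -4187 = 3730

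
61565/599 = 61565/599 = 102.78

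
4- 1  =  3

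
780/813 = 260/271 = 0.96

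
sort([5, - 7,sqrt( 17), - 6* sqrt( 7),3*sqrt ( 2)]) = [- 6*sqrt( 7),-7 , sqrt ( 17), 3*sqrt( 2 ),  5 ] 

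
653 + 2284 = 2937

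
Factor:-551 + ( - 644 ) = -5^1*239^1=- 1195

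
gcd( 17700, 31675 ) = 25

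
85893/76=1130 + 13/76 = 1130.17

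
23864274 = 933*25578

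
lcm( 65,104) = 520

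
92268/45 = 10252/5 = 2050.40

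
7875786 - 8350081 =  - 474295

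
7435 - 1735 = 5700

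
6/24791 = 6/24791=0.00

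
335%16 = 15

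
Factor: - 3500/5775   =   - 20/33 = - 2^2*3^( - 1)*5^1*11^( - 1 ) 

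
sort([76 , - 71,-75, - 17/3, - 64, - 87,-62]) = [ - 87,  -  75, - 71, - 64, - 62, - 17/3,76]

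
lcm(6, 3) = 6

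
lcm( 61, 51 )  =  3111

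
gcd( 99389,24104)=1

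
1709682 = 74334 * 23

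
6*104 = 624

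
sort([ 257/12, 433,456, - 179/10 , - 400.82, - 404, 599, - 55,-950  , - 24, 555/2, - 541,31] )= [ - 950, - 541, - 404, - 400.82, -55, - 24, - 179/10 , 257/12,31,  555/2,433,456,599]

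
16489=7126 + 9363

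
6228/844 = 1557/211 = 7.38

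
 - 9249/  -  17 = 544 + 1/17 =544.06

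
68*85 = 5780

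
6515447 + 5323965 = 11839412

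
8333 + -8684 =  - 351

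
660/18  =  36  +  2/3 = 36.67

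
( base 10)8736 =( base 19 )153F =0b10001000100000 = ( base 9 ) 12876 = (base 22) I12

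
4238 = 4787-549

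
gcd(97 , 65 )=1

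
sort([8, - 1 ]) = [ - 1, 8]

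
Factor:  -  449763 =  - 3^1 * 149921^1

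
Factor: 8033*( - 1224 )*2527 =-2^3 * 3^2 *7^1*17^1*19^2*29^1*277^1= - 24846454584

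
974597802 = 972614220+1983582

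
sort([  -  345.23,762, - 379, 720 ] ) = [ - 379, - 345.23, 720,762 ]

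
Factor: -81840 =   -  2^4*3^1*5^1*11^1*31^1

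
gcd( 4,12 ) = 4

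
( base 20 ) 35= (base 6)145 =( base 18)3b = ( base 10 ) 65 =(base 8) 101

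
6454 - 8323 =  - 1869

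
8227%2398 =1033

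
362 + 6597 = 6959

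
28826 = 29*994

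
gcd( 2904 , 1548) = 12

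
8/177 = 8/177= 0.05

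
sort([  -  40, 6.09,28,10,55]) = [-40,6.09,10,  28,55] 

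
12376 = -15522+27898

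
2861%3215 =2861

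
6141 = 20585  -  14444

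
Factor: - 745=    - 5^1*149^1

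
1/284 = 1/284=   0.00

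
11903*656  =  7808368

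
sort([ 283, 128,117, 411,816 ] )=[117,128,283, 411,816 ] 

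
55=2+53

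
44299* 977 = 43280123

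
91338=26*3513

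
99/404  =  99/404  =  0.25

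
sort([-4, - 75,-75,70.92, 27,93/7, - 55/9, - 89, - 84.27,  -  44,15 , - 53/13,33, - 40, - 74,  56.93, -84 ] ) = [ - 89, - 84.27, - 84, - 75, - 75, - 74, - 44, - 40,-55/9, - 53/13,  -  4 , 93/7,  15 , 27, 33, 56.93,70.92] 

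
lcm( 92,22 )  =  1012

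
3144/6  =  524  =  524.00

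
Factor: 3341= 13^1*257^1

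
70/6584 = 35/3292 = 0.01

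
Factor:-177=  - 3^1 * 59^1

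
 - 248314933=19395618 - 267710551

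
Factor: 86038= 2^1*43019^1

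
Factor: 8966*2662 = 23867492 = 2^2*11^3*4483^1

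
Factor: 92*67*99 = 610236 = 2^2*3^2*11^1 * 23^1*67^1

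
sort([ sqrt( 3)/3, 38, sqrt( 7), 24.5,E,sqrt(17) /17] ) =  [sqrt(17 )/17, sqrt( 3)/3,sqrt(7), E, 24.5, 38 ]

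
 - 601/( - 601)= 1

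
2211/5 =442+1/5 =442.20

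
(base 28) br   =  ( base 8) 517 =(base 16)14f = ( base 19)HC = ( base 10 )335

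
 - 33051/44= - 33051/44 = - 751.16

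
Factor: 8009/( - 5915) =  - 5^( - 1)*7^(- 1)*13^(  -  2 ) * 8009^1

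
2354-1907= 447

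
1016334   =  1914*531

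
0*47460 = 0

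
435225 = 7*62175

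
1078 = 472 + 606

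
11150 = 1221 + 9929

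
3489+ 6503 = 9992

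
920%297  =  29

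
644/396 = 1 + 62/99  =  1.63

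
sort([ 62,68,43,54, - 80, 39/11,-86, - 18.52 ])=[ - 86, - 80,-18.52 , 39/11, 43, 54,62,68]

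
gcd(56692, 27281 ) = 1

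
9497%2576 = 1769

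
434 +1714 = 2148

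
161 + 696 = 857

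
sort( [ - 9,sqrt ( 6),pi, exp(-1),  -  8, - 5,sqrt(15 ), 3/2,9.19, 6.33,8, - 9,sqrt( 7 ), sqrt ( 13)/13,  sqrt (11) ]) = [ -9,-9, - 8, - 5 , sqrt(13)/13,exp( - 1),3/2,sqrt(6),sqrt( 7),pi, sqrt(11 ),sqrt(  15),6.33, 8, 9.19 ]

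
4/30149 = 4/30149 = 0.00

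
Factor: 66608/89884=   724/977 = 2^2*181^1*977^( - 1) 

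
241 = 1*241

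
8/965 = 8/965 = 0.01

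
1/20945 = 1/20945  =  0.00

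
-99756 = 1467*(-68) 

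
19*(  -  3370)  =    -  64030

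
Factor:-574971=  -  3^1*191657^1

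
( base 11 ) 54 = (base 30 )1T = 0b111011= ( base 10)59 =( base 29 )21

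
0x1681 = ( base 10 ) 5761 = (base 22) BJJ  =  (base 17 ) 12FF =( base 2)1011010000001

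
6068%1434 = 332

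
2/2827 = 2/2827 = 0.00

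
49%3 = 1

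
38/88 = 19/44 = 0.43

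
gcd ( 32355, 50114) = 1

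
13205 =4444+8761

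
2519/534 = 4+383/534 = 4.72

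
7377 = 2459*3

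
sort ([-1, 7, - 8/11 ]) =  [ - 1, - 8/11, 7]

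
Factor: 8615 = 5^1*1723^1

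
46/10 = 23/5 = 4.60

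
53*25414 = 1346942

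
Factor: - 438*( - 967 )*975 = 412957350 = 2^1*3^2 * 5^2* 13^1*73^1*967^1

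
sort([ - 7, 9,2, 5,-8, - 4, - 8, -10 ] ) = [  -  10, - 8, - 8, - 7, - 4, 2,5, 9 ] 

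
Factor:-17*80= - 2^4*5^1*17^1 = -  1360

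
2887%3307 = 2887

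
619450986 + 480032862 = 1099483848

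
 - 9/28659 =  - 3/9553 = -0.00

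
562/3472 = 281/1736 = 0.16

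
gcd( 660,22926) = 6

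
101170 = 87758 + 13412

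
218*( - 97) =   -  21146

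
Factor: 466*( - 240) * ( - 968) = 108261120 = 2^8*3^1 *5^1 * 11^2*233^1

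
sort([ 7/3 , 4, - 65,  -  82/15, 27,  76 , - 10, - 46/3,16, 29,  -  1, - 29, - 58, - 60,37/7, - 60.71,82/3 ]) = [ - 65,  -  60.71, - 60, - 58, - 29, - 46/3,-10, - 82/15, - 1, 7/3,4, 37/7,16, 27,82/3,29,76] 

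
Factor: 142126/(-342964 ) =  - 2^( - 1 )*397^1*479^( - 1 ) = - 397/958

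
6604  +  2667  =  9271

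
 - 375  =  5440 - 5815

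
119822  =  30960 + 88862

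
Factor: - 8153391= - 3^1 *449^1*6053^1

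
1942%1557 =385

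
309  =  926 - 617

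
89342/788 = 113 + 149/394 = 113.38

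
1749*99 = 173151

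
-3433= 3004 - 6437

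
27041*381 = 10302621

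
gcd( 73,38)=1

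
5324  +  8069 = 13393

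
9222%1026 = 1014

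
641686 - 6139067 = - 5497381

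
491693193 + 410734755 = 902427948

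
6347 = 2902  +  3445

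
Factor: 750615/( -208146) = -815/226 = - 2^(-1 )*5^1*113^( - 1)*163^1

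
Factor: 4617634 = 2^1 * 7^1 *227^1* 1453^1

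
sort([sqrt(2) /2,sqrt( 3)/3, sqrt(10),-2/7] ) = [-2/7,  sqrt( 3)/3, sqrt(2) /2, sqrt(10 ) ] 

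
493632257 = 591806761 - 98174504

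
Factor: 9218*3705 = 2^1* 3^1 * 5^1*11^1*13^1*19^1* 419^1 = 34152690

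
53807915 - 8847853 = 44960062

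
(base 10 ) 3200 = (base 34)2Q4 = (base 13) 15c2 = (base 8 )6200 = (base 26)4J2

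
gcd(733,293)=1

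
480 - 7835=-7355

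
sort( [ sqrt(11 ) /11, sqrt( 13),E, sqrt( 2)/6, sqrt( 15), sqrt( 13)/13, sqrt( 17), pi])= [ sqrt( 2)/6,sqrt( 13)/13,sqrt ( 11)/11,E, pi,sqrt( 13 ), sqrt( 15 ), sqrt(17 )]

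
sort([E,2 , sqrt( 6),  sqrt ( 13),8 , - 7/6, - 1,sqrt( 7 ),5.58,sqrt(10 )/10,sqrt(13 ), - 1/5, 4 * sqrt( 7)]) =[ - 7/6 ,-1 , - 1/5, sqrt( 10 ) /10,2,sqrt( 6), sqrt(7),E,sqrt( 13 ),sqrt(13),5.58,  8,  4  *sqrt(7 )] 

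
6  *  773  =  4638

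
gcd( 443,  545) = 1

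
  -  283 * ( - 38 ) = 10754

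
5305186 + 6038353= 11343539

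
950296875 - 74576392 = 875720483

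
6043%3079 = 2964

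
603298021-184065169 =419232852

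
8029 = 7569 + 460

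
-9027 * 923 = -8331921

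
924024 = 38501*24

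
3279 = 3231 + 48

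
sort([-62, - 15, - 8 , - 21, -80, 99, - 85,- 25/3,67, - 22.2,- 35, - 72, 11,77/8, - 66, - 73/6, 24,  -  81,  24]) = [ - 85, - 81,- 80,-72, - 66,-62, - 35,  -  22.2, - 21, -15, - 73/6, -25/3, - 8,77/8,11,24,24,67,  99]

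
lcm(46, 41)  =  1886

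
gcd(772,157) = 1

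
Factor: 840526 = 2^1*420263^1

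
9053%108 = 89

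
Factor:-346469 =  - 346469^1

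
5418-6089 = - 671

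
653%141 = 89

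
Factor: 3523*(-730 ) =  - 2^1*5^1*13^1*73^1*271^1= - 2571790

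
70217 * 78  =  5476926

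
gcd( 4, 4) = 4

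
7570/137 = 55 + 35/137 = 55.26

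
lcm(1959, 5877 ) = 5877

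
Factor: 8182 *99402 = 813307164 = 2^2*3^1 * 4091^1* 16567^1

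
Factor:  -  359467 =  - 23^1*15629^1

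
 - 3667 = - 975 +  - 2692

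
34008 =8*4251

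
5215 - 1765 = 3450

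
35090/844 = 17545/422 = 41.58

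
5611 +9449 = 15060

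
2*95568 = 191136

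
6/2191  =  6/2191  =  0.00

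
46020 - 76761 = - 30741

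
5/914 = 5/914 = 0.01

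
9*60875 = 547875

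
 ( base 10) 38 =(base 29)19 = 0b100110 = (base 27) 1b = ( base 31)17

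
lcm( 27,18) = 54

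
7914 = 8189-275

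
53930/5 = 10786=10786.00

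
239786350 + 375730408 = 615516758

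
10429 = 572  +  9857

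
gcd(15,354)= 3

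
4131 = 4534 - 403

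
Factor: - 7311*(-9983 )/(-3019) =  -3^1*67^1*149^1*2437^1 * 3019^( - 1 ) = - 72985713/3019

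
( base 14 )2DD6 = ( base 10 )8224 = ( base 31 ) 8h9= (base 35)6OY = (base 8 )20040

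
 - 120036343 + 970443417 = 850407074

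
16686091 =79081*211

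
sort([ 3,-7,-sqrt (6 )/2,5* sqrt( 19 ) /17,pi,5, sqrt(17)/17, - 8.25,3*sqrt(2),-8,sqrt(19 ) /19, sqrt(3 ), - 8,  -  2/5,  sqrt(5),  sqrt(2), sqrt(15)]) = [ - 8.25, - 8, - 8,  -  7,-sqrt( 6)/2,- 2/5, sqrt(19) /19, sqrt (17)/17, 5*sqrt(19 )/17,sqrt(2 ),sqrt( 3 ),sqrt (5 ),3, pi,sqrt(15 ), 3 * sqrt(2 ),  5 ] 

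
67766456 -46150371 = 21616085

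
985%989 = 985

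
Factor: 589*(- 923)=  - 543647=- 13^1*19^1*31^1*71^1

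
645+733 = 1378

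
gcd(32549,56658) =1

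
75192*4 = 300768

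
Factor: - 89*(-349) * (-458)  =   - 2^1 * 89^1 * 229^1 * 349^1 = - 14225938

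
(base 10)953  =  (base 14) 4c1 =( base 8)1671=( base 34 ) s1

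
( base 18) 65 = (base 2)1110001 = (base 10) 113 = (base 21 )58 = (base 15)78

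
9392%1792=432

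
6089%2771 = 547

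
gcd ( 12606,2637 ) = 3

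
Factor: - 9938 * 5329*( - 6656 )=352499110912  =  2^10*13^1 * 73^2*4969^1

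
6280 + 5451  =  11731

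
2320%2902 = 2320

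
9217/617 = 14+579/617 = 14.94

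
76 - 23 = 53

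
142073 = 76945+65128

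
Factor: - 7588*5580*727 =- 2^4*3^2*5^1*7^1*  31^1 * 271^1*727^1 = - 30781936080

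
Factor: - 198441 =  -3^2 * 17^1*1297^1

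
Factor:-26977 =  - 53^1*509^1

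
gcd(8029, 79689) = 1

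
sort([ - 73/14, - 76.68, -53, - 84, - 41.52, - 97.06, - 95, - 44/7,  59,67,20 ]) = [ - 97.06, - 95, - 84, - 76.68, - 53,- 41.52, - 44/7,  -  73/14,  20,  59,67]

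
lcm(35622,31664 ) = 284976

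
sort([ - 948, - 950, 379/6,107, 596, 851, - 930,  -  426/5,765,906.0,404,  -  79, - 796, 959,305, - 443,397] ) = [ - 950, - 948, - 930, - 796, - 443, -426/5,-79, 379/6,107,305,397, 404, 596,765 , 851,  906.0, 959]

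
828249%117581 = 5182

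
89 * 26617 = 2368913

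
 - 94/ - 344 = 47/172 = 0.27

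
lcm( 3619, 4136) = 28952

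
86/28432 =43/14216 = 0.00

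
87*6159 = 535833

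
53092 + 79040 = 132132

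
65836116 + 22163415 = 87999531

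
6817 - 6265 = 552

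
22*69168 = 1521696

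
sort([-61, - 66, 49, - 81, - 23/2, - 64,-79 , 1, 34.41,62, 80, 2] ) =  [-81, - 79, - 66, - 64, - 61, - 23/2, 1,2, 34.41, 49, 62,80] 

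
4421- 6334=-1913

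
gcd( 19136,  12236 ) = 92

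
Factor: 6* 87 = 2^1 * 3^2*29^1 = 522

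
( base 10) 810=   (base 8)1452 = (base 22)1ei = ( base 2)1100101010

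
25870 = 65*398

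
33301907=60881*547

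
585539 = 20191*29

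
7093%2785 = 1523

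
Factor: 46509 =3^1*37^1*419^1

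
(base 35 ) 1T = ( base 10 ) 64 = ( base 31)22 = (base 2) 1000000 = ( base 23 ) 2i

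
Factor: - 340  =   - 2^2*5^1*17^1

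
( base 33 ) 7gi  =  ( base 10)8169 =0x1FE9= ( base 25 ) D1J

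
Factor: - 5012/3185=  - 716/455 = -2^2*5^(  -  1 )*7^( - 1)*13^( - 1) * 179^1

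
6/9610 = 3/4805 = 0.00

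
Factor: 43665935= 5^1 * 61^2 * 2347^1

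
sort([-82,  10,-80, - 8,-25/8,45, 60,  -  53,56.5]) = [ - 82,-80,- 53,-8,- 25/8, 10, 45,56.5, 60 ] 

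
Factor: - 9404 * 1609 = - 2^2*1609^1* 2351^1 = - 15131036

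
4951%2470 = 11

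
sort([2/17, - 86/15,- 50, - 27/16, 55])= [- 50, - 86/15, -27/16, 2/17,55 ] 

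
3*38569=115707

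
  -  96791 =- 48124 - 48667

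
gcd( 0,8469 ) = 8469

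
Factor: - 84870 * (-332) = 2^3* 3^2*5^1*23^1*41^1*83^1 = 28176840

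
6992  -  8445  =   - 1453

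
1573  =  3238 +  - 1665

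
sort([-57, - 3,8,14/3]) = [-57, - 3, 14/3, 8 ] 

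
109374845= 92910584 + 16464261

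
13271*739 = 9807269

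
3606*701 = 2527806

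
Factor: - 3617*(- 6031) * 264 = 5758929528=2^3*3^1*11^1* 37^1 *163^1 *3617^1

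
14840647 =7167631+7673016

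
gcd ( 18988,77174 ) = 94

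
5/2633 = 5/2633= 0.00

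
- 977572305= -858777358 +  - 118794947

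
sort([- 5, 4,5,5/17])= [ - 5,5/17, 4, 5] 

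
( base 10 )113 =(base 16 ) 71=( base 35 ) 38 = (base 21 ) 58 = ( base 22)53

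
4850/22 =2425/11  =  220.45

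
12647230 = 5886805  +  6760425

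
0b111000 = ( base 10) 56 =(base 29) 1R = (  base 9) 62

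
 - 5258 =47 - 5305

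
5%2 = 1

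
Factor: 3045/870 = 2^(-1 )*7^1 = 7/2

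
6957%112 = 13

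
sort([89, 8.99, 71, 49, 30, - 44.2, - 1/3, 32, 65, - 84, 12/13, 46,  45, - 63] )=[ - 84 ,-63, - 44.2,  -  1/3, 12/13, 8.99, 30, 32, 45, 46 , 49, 65 , 71, 89]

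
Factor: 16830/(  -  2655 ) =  - 2^1 * 11^1*17^1 * 59^(- 1 ) = - 374/59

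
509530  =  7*72790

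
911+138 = 1049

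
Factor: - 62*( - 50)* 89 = 275900 = 2^2*5^2* 31^1*89^1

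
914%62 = 46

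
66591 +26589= 93180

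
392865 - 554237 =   -  161372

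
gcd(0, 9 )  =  9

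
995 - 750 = 245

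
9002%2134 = 466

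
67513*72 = 4860936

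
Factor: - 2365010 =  - 2^1*5^1*71^1*3331^1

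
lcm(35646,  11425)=891150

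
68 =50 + 18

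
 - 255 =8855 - 9110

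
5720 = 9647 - 3927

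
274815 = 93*2955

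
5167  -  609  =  4558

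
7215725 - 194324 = 7021401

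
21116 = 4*5279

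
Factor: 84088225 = 5^2*13^1 * 258733^1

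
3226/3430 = 1613/1715 = 0.94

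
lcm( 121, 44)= 484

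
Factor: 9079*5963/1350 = 2^(  -  1)  *  3^( - 3 ) * 5^(-2 )*7^1*67^1*89^1*1297^1 = 54138077/1350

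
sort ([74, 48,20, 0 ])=[0, 20,48,74] 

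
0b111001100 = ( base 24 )J4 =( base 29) fp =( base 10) 460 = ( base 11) 389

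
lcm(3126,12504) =12504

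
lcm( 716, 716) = 716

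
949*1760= 1670240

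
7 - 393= - 386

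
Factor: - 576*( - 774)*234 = 2^8*3^6*13^1 * 43^1 = 104322816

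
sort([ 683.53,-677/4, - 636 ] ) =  [ - 636,  -  677/4,683.53 ]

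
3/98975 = 3/98975=0.00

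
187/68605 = 187/68605 = 0.00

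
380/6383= 380/6383 = 0.06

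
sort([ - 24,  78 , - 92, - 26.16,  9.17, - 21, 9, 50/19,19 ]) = [ -92, - 26.16, - 24,-21,50/19, 9 , 9.17, 19,78] 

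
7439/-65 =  - 7439/65  =  - 114.45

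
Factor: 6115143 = 3^1 *29^1*70289^1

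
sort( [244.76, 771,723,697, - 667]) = [  -  667, 244.76,697,723,771 ] 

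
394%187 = 20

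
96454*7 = 675178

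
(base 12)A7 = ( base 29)4B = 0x7f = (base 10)127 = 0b1111111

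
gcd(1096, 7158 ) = 2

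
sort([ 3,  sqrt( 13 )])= [ 3 , sqrt ( 13 )]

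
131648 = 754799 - 623151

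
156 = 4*39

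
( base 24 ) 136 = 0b1010001110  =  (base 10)654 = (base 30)LO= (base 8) 1216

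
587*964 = 565868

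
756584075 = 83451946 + 673132129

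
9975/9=3325/3 = 1108.33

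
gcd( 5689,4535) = 1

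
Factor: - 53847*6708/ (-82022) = 2^1* 3^3 * 13^1*31^1*43^1*193^1 * 41011^(-1 ) = 180602838/41011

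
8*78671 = 629368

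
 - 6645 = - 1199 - 5446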